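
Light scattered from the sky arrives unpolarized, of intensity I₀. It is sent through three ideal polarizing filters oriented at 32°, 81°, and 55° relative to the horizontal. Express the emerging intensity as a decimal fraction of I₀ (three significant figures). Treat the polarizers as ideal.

Unpolarized light through the first polarizer → I₁ = ½ I₀, now polarized at 32°.
I₂ = I₁ cos²(81° − 32°) = 0.5 I₀ · cos²(49°) = 0.2152 I₀.
I₃ = I₂ cos²(55° − 81°) = 0.2152 I₀ · cos²(26°) = 0.1739 I₀.
Transmitted fraction = 0.1739.

≈ 0.174 I₀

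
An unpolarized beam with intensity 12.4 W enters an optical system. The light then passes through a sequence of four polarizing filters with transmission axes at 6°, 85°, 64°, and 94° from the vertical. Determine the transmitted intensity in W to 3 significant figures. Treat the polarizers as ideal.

I ≈ 0.148 W

Unpolarized light through the first polarizer → I₁ = 12.4 W/2 = 6.2 W, polarized at 6°.
I₂ = I₁ · cos²(79°) = 6.2 · 0.03641 = 0.2257 W.
I₃ = I₂ · cos²(21°) = 0.2257 · 0.8716 = 0.1967 W.
I₄ = I₃ · cos²(30°) = 0.1967 · 0.75 = 0.1476 W.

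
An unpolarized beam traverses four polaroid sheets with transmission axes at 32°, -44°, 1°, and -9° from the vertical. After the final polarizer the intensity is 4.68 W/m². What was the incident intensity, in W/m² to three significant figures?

Unpolarized light through the first polarizer → I₁ = ½ I₀, now polarized at 32°.
I₂ = I₁ cos²(-44° − 32°) = 0.5 I₀ · cos²(76°) = 0.02926 I₀.
I₃ = I₂ cos²(1° + 44°) = 0.02926 I₀ · cos²(45°) = 0.01463 I₀.
I₄ = I₃ cos²(-9° − 1°) = 0.01463 I₀ · cos²(10°) = 0.01419 I₀.
So 4.68 W/m² = 0.01419 I₀, giving I₀ = 4.68/0.01419 = 329.8 W/m².

I₀ ≈ 330 W/m²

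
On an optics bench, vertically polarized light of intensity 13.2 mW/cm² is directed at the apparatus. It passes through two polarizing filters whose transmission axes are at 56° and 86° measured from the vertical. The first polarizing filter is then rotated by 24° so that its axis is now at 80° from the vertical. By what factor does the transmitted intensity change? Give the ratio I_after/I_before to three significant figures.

Before rotation:
I₁ = I₀ cos²(56° − 0°) = I₀ cos²(56°) = 0.3127 I₀.
I₂ = I₁ cos²(86° − 56°) = 0.3127 I₀ · cos²(30°) = 0.2345 I₀.
After rotation:
I₁ = I₀ cos²(80° − 0°) = I₀ cos²(80°) = 0.03015 I₀.
I₂ = I₁ cos²(86° − 80°) = 0.03015 I₀ · cos²(6°) = 0.02982 I₀.
Ratio = 0.02982 / 0.2345 = 0.1272.

I_new/I_old ≈ 0.127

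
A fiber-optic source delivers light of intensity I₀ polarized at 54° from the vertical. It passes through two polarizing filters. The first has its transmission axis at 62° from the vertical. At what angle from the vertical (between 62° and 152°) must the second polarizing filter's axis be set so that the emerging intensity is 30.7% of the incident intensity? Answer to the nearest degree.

θ ≈ 118°

By Malus's law, I₁ = I₀ cos²(62° − 54°) = I₀ cos²(8°) = 0.9806 I₀.
Need I₂/I₀ = 0.307, so cos²(θ − 62°) = 0.307 / 0.9806 = 0.3131.
θ − 62° = arccos(√0.3131) = 56.0°, giving θ ≈ 62 + 56.0 = 118.0°.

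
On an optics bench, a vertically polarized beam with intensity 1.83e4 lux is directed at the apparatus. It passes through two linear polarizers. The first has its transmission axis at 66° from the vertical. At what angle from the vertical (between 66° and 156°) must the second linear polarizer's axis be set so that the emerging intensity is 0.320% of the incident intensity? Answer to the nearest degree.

I₁ = I₀ cos²(66° − 0°) = I₀ cos²(66°) = 0.1654 I₀.
Need I₂/I₀ = 0.0032, so cos²(θ − 66°) = 0.0032 / 0.1654 = 0.01934.
θ − 66° = arccos(√0.01934) = 82.0°, giving θ ≈ 66 + 82.0 = 148.0°.

θ ≈ 148°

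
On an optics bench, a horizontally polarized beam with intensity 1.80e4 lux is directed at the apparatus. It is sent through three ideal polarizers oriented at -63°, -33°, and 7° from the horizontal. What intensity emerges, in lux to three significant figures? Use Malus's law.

By Malus's law, I₁ = 1.80e4 lux · cos²(63°) = 3710 lux.
I₂ = I₁ · cos²(30°) = 3710 · 0.75 = 2782 lux.
I₃ = I₂ · cos²(40°) = 2782 · 0.5868 = 1633 lux.

I ≈ 1630 lux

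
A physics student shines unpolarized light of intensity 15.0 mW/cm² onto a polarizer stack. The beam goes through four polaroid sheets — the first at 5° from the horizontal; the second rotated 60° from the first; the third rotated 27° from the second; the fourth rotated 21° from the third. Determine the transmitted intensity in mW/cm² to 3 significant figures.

Unpolarized light through the first polarizer → I₁ = 15.0 mW/cm²/2 = 7.5 mW/cm², polarized at 5°.
I₂ = I₁ · cos²(60°) = 7.5 · 0.25 = 1.875 mW/cm².
I₃ = I₂ · cos²(27°) = 1.875 · 0.7939 = 1.489 mW/cm².
I₄ = I₃ · cos²(21°) = 1.489 · 0.8716 = 1.297 mW/cm².

I ≈ 1.30 mW/cm²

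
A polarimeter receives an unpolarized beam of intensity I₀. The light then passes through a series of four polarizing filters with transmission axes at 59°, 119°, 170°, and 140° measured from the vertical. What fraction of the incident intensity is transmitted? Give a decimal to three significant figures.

≈ 0.0371 I₀

Unpolarized light through the first polarizer → I₁ = ½ I₀, now polarized at 59°.
I₂ = I₁ cos²(119° − 59°) = 0.5 I₀ · cos²(60°) = 0.125 I₀.
I₃ = I₂ cos²(170° − 119°) = 0.125 I₀ · cos²(51°) = 0.04951 I₀.
I₄ = I₃ cos²(140° − 170°) = 0.04951 I₀ · cos²(30°) = 0.03713 I₀.
Transmitted fraction = 0.03713.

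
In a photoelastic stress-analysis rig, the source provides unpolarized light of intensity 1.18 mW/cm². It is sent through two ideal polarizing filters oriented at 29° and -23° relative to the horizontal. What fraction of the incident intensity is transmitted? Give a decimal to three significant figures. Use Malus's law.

I/I₀ ≈ 0.190

Unpolarized light through the first polarizer → I₁ = 1.18 mW/cm²/2 = 0.59 mW/cm², polarized at 29°.
I₂ = I₁ · cos²(52°) = 0.59 · 0.379 = 0.2236 mW/cm².
Transmitted fraction = 0.1895.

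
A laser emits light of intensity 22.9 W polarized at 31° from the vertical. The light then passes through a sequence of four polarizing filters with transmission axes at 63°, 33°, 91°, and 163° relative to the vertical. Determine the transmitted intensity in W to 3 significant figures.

I₁ = 22.9 W · cos²(32°) = 16.47 W.
I₂ = I₁ · cos²(30°) = 16.47 · 0.75 = 12.35 W.
I₃ = I₂ · cos²(58°) = 12.35 · 0.2808 = 3.469 W.
I₄ = I₃ · cos²(72°) = 3.469 · 0.09549 = 0.3312 W.

I ≈ 0.331 W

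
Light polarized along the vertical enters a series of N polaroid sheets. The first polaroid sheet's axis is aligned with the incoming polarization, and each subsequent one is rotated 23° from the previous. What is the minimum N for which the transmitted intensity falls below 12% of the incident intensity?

First polarizer is aligned with the polarization: full transmission.
Each further stage multiplies by cos²(23°) = 0.8473.
After N polarizers: T = 0.8473^(N−1). Require T < 0.12 ⇒ N−1 > ln(0.12)/ln(0.8473) = 12.80, so N−1 ≥ 13 and N = 14.
Check: N=14 gives T = 0.1161 < 0.12; N=13 gives T = 0.137.

N = 14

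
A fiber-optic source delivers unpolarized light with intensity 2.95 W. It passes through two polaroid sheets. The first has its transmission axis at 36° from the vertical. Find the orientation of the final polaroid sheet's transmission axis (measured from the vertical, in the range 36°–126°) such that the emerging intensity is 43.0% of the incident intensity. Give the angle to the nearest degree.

Unpolarized light through the first polarizer → I₁ = ½ I₀, now polarized at 36°.
Need I₂/I₀ = 0.43, so cos²(θ − 36°) = 0.43 / 0.5 = 0.86.
θ − 36° = arccos(√0.86) = 22.0°, giving θ ≈ 36 + 22.0 = 58.0°.

θ ≈ 58°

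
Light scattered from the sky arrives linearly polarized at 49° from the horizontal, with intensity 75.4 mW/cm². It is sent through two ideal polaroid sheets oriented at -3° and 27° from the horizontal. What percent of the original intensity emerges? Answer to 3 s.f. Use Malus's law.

≈ 28.4%

By Malus's law, I₁ = 75.4 mW/cm² · cos²(52°) = 28.58 mW/cm².
I₂ = I₁ · cos²(30°) = 28.58 · 0.75 = 21.43 mW/cm².
That is 28.43% of the incident intensity.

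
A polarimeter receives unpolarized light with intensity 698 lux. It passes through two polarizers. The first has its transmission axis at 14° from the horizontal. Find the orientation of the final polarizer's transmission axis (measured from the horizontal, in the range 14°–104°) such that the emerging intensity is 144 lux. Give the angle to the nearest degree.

θ ≈ 64°

Unpolarized light through the first polarizer → I₁ = ½ I₀, now polarized at 14°.
Target fraction: 144 / 698 lux = 0.2063 of I₀.
Need I₂/I₀ = 0.2063, so cos²(θ − 14°) = 0.2063 / 0.5 = 0.4126.
θ − 14° = arccos(√0.4126) = 50.0°, giving θ ≈ 14 + 50.0 = 64.0°.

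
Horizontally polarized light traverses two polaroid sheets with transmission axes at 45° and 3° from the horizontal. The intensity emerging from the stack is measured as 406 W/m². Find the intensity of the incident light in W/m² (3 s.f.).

I₀ ≈ 1470 W/m²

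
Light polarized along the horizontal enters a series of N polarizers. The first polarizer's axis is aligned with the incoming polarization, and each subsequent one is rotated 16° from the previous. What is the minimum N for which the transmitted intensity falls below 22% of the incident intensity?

N = 21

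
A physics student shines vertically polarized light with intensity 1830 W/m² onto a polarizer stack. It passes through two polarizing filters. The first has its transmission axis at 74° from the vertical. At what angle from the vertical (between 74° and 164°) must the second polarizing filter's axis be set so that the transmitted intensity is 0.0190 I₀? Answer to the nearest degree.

θ ≈ 134°

I₁ = I₀ cos²(74° − 0°) = I₀ cos²(74°) = 0.07598 I₀.
Need I₂/I₀ = 0.019, so cos²(θ − 74°) = 0.019 / 0.07598 = 0.2501.
θ − 74° = arccos(√0.2501) = 60.0°, giving θ ≈ 74 + 60.0 = 134.0°.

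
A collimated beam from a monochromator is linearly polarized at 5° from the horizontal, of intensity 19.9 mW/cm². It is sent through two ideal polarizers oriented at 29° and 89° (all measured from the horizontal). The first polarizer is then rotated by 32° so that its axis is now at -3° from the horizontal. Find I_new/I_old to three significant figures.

I_new/I_old ≈ 0.00572

Before rotation:
By Malus's law, I₁ = I₀ cos²(29° − 5°) = I₀ cos²(24°) = 0.8346 I₀.
I₂ = I₁ cos²(89° − 29°) = 0.8346 I₀ · cos²(60°) = 0.2086 I₀.
After rotation:
I₁ = I₀ cos²(-3° − 5°) = I₀ cos²(8°) = 0.9806 I₀.
Angle between axes 1 and 2: 88°. I₂ = 0.9806 I₀ · cos²(88°) = 0.001194 I₀.
Ratio = 0.001194 / 0.2086 = 0.005725.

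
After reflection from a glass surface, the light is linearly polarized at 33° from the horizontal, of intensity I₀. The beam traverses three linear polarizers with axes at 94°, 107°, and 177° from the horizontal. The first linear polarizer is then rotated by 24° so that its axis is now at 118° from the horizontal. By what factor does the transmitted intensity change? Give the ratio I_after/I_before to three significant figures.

I_new/I_old ≈ 0.0328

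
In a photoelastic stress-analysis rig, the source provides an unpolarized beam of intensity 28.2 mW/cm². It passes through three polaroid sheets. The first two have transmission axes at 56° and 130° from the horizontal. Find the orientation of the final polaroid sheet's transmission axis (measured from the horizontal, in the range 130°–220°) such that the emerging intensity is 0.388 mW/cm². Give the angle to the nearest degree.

Unpolarized light through the first polarizer → I₁ = ½ I₀, now polarized at 56°.
I₂ = I₁ cos²(130° − 56°) = 0.5 I₀ · cos²(74°) = 0.03799 I₀.
Target fraction: 0.388 / 28.2 mW/cm² = 0.01376 of I₀.
Need I₃/I₀ = 0.01376, so cos²(θ − 130°) = 0.01376 / 0.03799 = 0.3622.
θ − 130° = arccos(√0.3622) = 53.0°, giving θ ≈ 130 + 53.0 = 183.0°.

θ ≈ 183°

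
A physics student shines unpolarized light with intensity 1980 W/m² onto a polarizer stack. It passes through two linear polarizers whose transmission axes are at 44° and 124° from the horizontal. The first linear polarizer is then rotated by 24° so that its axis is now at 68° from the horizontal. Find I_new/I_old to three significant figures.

Before rotation:
Unpolarized light through the first polarizer → I₁ = ½ I₀, now polarized at 44°.
I₂ = I₁ cos²(124° − 44°) = 0.5 I₀ · cos²(80°) = 0.01508 I₀.
After rotation:
Unpolarized light through the first polarizer → I₁ = ½ I₀, now polarized at 68°.
I₂ = I₁ cos²(124° − 68°) = 0.5 I₀ · cos²(56°) = 0.1563 I₀.
Ratio = 0.1563 / 0.01508 = 10.37.

I_new/I_old ≈ 10.4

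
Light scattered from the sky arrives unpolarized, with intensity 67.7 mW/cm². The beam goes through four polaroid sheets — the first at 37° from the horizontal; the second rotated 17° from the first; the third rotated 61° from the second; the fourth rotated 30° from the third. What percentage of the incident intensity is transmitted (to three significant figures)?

≈ 8.06%

Unpolarized light through the first polarizer → I₁ = 67.7 mW/cm²/2 = 33.85 mW/cm², polarized at 37°.
I₂ = I₁ · cos²(17°) = 33.85 · 0.9145 = 30.96 mW/cm².
I₃ = I₂ · cos²(61°) = 30.96 · 0.235 = 7.276 mW/cm².
I₄ = I₃ · cos²(30°) = 7.276 · 0.75 = 5.457 mW/cm².
That is 8.061% of the incident intensity.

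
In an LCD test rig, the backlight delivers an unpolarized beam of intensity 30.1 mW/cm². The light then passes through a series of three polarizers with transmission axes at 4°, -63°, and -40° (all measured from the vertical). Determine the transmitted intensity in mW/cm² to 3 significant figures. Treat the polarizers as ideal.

I ≈ 1.95 mW/cm²

Unpolarized light through the first polarizer → I₁ = 30.1 mW/cm²/2 = 15.05 mW/cm², polarized at 4°.
I₂ = I₁ · cos²(67°) = 15.05 · 0.1527 = 2.298 mW/cm².
I₃ = I₂ · cos²(23°) = 2.298 · 0.8473 = 1.947 mW/cm².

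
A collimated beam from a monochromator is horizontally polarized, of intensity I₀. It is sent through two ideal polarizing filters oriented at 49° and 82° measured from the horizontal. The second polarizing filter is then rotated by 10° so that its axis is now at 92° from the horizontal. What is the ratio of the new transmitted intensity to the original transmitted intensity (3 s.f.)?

Before rotation:
By Malus's law, I₁ = I₀ cos²(49° − 0°) = I₀ cos²(49°) = 0.4304 I₀.
I₂ = I₁ cos²(82° − 49°) = 0.4304 I₀ · cos²(33°) = 0.3027 I₀.
After rotation:
I₁ = I₀ cos²(49° − 0°) = I₀ cos²(49°) = 0.4304 I₀.
I₂ = I₁ cos²(92° − 49°) = 0.4304 I₀ · cos²(43°) = 0.2302 I₀.
Ratio = 0.2302 / 0.3027 = 0.7605.

I_new/I_old ≈ 0.760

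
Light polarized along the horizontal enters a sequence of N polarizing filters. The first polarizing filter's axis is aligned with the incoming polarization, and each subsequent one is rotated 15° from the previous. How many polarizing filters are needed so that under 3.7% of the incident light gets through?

N = 49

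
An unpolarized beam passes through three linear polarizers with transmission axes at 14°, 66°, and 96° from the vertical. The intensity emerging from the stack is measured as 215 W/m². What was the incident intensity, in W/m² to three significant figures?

Unpolarized light through the first polarizer → I₁ = ½ I₀, now polarized at 14°.
I₂ = I₁ cos²(66° − 14°) = 0.5 I₀ · cos²(52°) = 0.1895 I₀.
I₃ = I₂ cos²(96° − 66°) = 0.1895 I₀ · cos²(30°) = 0.1421 I₀.
So 215 W/m² = 0.1421 I₀, giving I₀ = 215/0.1421 = 1513 W/m².

I₀ ≈ 1510 W/m²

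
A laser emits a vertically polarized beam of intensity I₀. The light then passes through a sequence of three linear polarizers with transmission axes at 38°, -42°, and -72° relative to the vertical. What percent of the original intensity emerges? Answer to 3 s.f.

≈ 1.40%

I₁ = I₀ cos²(38° − 0°) = I₀ cos²(38°) = 0.621 I₀.
I₂ = I₁ cos²(-42° − 38°) = 0.621 I₀ · cos²(80°) = 0.01872 I₀.
I₃ = I₂ cos²(-72° + 42°) = 0.01872 I₀ · cos²(30°) = 0.01404 I₀.
That is 1.404% of the incident intensity.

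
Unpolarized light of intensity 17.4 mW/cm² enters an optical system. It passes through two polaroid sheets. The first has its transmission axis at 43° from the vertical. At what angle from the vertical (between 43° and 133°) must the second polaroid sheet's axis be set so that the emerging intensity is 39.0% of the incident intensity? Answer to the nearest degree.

θ ≈ 71°

Unpolarized light through the first polarizer → I₁ = ½ I₀, now polarized at 43°.
Need I₂/I₀ = 0.39, so cos²(θ − 43°) = 0.39 / 0.5 = 0.78.
θ − 43° = arccos(√0.78) = 28.0°, giving θ ≈ 43 + 28.0 = 71.0°.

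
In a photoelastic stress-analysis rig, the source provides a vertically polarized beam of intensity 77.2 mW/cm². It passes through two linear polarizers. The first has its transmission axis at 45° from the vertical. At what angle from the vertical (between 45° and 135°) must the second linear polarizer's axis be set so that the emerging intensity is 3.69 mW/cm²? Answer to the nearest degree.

θ ≈ 117°

By Malus's law, I₁ = I₀ cos²(45° − 0°) = I₀ cos²(45°) = 0.5 I₀.
Target fraction: 3.69 / 77.2 mW/cm² = 0.0478 of I₀.
Need I₂/I₀ = 0.0478, so cos²(θ − 45°) = 0.0478 / 0.5 = 0.0956.
θ − 45° = arccos(√0.0956) = 72.0°, giving θ ≈ 45 + 72.0 = 117.0°.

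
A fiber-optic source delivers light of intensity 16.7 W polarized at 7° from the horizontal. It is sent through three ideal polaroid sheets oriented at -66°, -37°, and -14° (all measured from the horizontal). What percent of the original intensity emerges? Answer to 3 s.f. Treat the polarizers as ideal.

≈ 5.54%

By Malus's law, I₁ = 16.7 W · cos²(73°) = 1.428 W.
I₂ = I₁ · cos²(29°) = 1.428 · 0.765 = 1.092 W.
I₃ = I₂ · cos²(23°) = 1.092 · 0.8473 = 0.9253 W.
That is 5.541% of the incident intensity.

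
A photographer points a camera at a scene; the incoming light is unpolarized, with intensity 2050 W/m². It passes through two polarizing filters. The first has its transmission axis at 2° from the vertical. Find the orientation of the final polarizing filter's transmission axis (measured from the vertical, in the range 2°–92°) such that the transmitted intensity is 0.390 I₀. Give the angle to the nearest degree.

θ ≈ 30°

Unpolarized light through the first polarizer → I₁ = ½ I₀, now polarized at 2°.
Need I₂/I₀ = 0.39, so cos²(θ − 2°) = 0.39 / 0.5 = 0.78.
θ − 2° = arccos(√0.78) = 28.0°, giving θ ≈ 2 + 28.0 = 30.0°.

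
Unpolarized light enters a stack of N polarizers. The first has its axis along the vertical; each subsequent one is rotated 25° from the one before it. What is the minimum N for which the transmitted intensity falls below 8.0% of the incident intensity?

N = 11

First polarizer halves the unpolarized light: factor 1/2.
Each further stage multiplies by cos²(25°) = 0.8214.
After N polarizers: T = 0.5·0.8214^(N−1). Require T < 0.080 ⇒ N−1 > ln(0.080/0.5)/ln(0.8214) = 9.31, so N−1 ≥ 10 and N = 11.
Check: N=11 gives T = 0.0699 < 0.080; N=10 gives T = 0.0851.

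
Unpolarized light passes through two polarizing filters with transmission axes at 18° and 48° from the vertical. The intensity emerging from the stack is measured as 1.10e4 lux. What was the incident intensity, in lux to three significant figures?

I₀ ≈ 2.93e4 lux

Unpolarized light through the first polarizer → I₁ = ½ I₀, now polarized at 18°.
I₂ = I₁ cos²(48° − 18°) = 0.5 I₀ · cos²(30°) = 0.375 I₀.
So 1.10e4 lux = 0.375 I₀, giving I₀ = 1.10e4/0.375 = 2.933e+04 lux.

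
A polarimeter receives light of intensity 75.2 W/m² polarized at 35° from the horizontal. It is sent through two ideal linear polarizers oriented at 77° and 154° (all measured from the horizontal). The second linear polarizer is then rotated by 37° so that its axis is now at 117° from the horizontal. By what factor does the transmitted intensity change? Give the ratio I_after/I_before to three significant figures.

Before rotation:
By Malus's law, I₁ = I₀ cos²(77° − 35°) = I₀ cos²(42°) = 0.5523 I₀.
I₂ = I₁ cos²(154° − 77°) = 0.5523 I₀ · cos²(77°) = 0.02795 I₀.
After rotation:
I₁ = I₀ cos²(77° − 35°) = I₀ cos²(42°) = 0.5523 I₀.
I₂ = I₁ cos²(117° − 77°) = 0.5523 I₀ · cos²(40°) = 0.3241 I₀.
Ratio = 0.3241 / 0.02795 = 11.6.

I_new/I_old ≈ 11.6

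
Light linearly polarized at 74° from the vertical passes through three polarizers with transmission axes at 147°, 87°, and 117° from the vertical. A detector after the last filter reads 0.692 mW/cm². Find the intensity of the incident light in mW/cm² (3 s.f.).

I₁ = I₀ cos²(147° − 74°) = I₀ cos²(73°) = 0.08548 I₀.
I₂ = I₁ cos²(87° − 147°) = 0.08548 I₀ · cos²(60°) = 0.02137 I₀.
I₃ = I₂ cos²(117° − 87°) = 0.02137 I₀ · cos²(30°) = 0.01603 I₀.
So 0.692 mW/cm² = 0.01603 I₀, giving I₀ = 0.692/0.01603 = 43.18 mW/cm².

I₀ ≈ 43.2 mW/cm²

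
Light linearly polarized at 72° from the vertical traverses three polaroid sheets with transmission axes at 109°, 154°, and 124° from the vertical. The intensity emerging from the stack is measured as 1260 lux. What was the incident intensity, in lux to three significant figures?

I₀ ≈ 5270 lux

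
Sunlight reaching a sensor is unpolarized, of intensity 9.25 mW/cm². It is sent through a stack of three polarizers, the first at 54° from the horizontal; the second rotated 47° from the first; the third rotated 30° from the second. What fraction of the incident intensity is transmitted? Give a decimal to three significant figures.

Unpolarized light through the first polarizer → I₁ = 9.25 mW/cm²/2 = 4.625 mW/cm², polarized at 54°.
I₂ = I₁ · cos²(47°) = 4.625 · 0.4651 = 2.151 mW/cm².
I₃ = I₂ · cos²(30°) = 2.151 · 0.75 = 1.613 mW/cm².
Transmitted fraction = 0.1744.

I/I₀ ≈ 0.174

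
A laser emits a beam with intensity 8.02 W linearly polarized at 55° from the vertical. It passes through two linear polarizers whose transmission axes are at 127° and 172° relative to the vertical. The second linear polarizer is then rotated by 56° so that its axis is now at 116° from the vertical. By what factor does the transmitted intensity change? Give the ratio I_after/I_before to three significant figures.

Before rotation:
By Malus's law, I₁ = I₀ cos²(127° − 55°) = I₀ cos²(72°) = 0.09549 I₀.
I₂ = I₁ cos²(172° − 127°) = 0.09549 I₀ · cos²(45°) = 0.04775 I₀.
After rotation:
I₁ = I₀ cos²(127° − 55°) = I₀ cos²(72°) = 0.09549 I₀.
I₂ = I₁ cos²(116° − 127°) = 0.09549 I₀ · cos²(11°) = 0.09201 I₀.
Ratio = 0.09201 / 0.04775 = 1.927.

I_new/I_old ≈ 1.93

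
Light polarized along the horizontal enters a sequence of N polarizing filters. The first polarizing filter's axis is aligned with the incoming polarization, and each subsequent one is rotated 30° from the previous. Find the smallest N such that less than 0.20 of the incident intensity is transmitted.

First polarizer is aligned with the polarization: full transmission.
Each further stage multiplies by cos²(30°) = 0.75.
After N polarizers: T = 0.75^(N−1). Require T < 0.20 ⇒ N−1 > ln(0.20)/ln(0.75) = 5.59, so N−1 ≥ 6 and N = 7.
Check: N=7 gives T = 0.178 < 0.20; N=6 gives T = 0.2373.

N = 7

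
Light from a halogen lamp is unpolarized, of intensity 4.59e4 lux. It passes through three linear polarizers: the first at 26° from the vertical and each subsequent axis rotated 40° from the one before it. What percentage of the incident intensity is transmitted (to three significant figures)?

≈ 17.2%

Unpolarized light through the first polarizer → I₁ = 4.59e4 lux/2 = 2.295e+04 lux, polarized at 26°.
I₂ = I₁ · cos²(40°) = 2.295e+04 · 0.5868 = 1.347e+04 lux.
I₃ = I₂ · cos²(40°) = 1.347e+04 · 0.5868 = 7903 lux.
That is 17.22% of the incident intensity.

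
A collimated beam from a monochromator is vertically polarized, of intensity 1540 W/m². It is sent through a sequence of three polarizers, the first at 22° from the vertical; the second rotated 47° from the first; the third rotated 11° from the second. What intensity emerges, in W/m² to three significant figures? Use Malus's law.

I ≈ 593 W/m²

By Malus's law, I₁ = 1540 W/m² · cos²(22°) = 1324 W/m².
I₂ = I₁ · cos²(47°) = 1324 · 0.4651 = 615.8 W/m².
I₃ = I₂ · cos²(11°) = 615.8 · 0.9636 = 593.4 W/m².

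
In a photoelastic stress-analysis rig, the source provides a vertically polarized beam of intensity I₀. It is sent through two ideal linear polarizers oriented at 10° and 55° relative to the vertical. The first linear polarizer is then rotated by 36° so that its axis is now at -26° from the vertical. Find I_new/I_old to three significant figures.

Before rotation:
By Malus's law, I₁ = I₀ cos²(10° − 0°) = I₀ cos²(10°) = 0.9698 I₀.
I₂ = I₁ cos²(55° − 10°) = 0.9698 I₀ · cos²(45°) = 0.4849 I₀.
After rotation:
I₁ = I₀ cos²(-26° − 0°) = I₀ cos²(26°) = 0.8078 I₀.
I₂ = I₁ cos²(55° + 26°) = 0.8078 I₀ · cos²(81°) = 0.01977 I₀.
Ratio = 0.01977 / 0.4849 = 0.04077.

I_new/I_old ≈ 0.0408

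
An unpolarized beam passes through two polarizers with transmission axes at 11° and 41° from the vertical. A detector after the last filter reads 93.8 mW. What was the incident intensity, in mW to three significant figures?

Unpolarized light through the first polarizer → I₁ = ½ I₀, now polarized at 11°.
I₂ = I₁ cos²(41° − 11°) = 0.5 I₀ · cos²(30°) = 0.375 I₀.
So 93.8 mW = 0.375 I₀, giving I₀ = 93.8/0.375 = 250.1 mW.

I₀ ≈ 250 mW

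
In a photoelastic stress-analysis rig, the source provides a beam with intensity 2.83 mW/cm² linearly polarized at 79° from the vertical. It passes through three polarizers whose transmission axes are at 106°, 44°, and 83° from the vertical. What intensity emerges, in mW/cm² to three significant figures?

I ≈ 0.299 mW/cm²

By Malus's law, I₁ = 2.83 mW/cm² · cos²(27°) = 2.247 mW/cm².
I₂ = I₁ · cos²(62°) = 2.247 · 0.2204 = 0.4952 mW/cm².
I₃ = I₂ · cos²(39°) = 0.4952 · 0.604 = 0.2991 mW/cm².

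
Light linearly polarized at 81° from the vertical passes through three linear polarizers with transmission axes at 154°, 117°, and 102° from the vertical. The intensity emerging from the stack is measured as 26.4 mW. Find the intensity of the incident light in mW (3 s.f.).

I₀ ≈ 519 mW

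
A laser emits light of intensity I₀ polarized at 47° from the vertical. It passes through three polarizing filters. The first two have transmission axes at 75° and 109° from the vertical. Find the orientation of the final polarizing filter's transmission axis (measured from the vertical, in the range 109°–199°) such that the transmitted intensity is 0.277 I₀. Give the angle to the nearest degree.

θ ≈ 153°

By Malus's law, I₁ = I₀ cos²(75° − 47°) = I₀ cos²(28°) = 0.7796 I₀.
I₂ = I₁ cos²(109° − 75°) = 0.7796 I₀ · cos²(34°) = 0.5358 I₀.
Need I₃/I₀ = 0.277, so cos²(θ − 109°) = 0.277 / 0.5358 = 0.517.
θ − 109° = arccos(√0.517) = 44.0°, giving θ ≈ 109 + 44.0 = 153.0°.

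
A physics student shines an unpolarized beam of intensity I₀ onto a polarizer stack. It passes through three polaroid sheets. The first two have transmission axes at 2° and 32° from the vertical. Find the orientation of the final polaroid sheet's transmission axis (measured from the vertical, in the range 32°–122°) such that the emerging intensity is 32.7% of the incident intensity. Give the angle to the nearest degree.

θ ≈ 53°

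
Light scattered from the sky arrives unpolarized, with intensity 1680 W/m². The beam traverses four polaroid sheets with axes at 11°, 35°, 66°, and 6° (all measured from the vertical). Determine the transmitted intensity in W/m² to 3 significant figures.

Unpolarized light through the first polarizer → I₁ = 1680 W/m²/2 = 840 W/m², polarized at 11°.
I₂ = I₁ · cos²(24°) = 840 · 0.8346 = 701 W/m².
I₃ = I₂ · cos²(31°) = 701 · 0.7347 = 515.1 W/m².
I₄ = I₃ · cos²(60°) = 515.1 · 0.25 = 128.8 W/m².

I ≈ 129 W/m²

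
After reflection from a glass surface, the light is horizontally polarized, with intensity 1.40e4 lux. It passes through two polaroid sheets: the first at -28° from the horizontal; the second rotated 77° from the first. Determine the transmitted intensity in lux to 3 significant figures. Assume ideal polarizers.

I₁ = 1.40e4 lux · cos²(28°) = 1.091e+04 lux.
I₂ = I₁ · cos²(77°) = 1.091e+04 · 0.0506 = 552.3 lux.

I ≈ 552 lux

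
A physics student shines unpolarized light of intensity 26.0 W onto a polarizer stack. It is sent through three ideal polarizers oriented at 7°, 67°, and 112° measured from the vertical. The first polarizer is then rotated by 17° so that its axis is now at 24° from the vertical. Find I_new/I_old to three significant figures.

Before rotation:
Unpolarized light through the first polarizer → I₁ = ½ I₀, now polarized at 7°.
I₂ = I₁ cos²(67° − 7°) = 0.5 I₀ · cos²(60°) = 0.125 I₀.
I₃ = I₂ cos²(112° − 67°) = 0.125 I₀ · cos²(45°) = 0.0625 I₀.
After rotation:
Unpolarized light through the first polarizer → I₁ = ½ I₀, now polarized at 24°.
I₂ = I₁ cos²(67° − 24°) = 0.5 I₀ · cos²(43°) = 0.2674 I₀.
I₃ = I₂ cos²(112° − 67°) = 0.2674 I₀ · cos²(45°) = 0.1337 I₀.
Ratio = 0.1337 / 0.0625 = 2.14.

I_new/I_old ≈ 2.14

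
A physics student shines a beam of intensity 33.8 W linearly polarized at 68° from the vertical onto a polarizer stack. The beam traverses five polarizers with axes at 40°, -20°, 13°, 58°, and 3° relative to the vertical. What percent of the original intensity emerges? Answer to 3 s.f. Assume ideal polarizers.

≈ 2.25%

I₁ = 33.8 W · cos²(28°) = 26.35 W.
I₂ = I₁ · cos²(60°) = 26.35 · 0.25 = 6.588 W.
I₃ = I₂ · cos²(33°) = 6.588 · 0.7034 = 4.634 W.
I₄ = I₃ · cos²(45°) = 4.634 · 0.5 = 2.317 W.
I₅ = I₄ · cos²(55°) = 2.317 · 0.329 = 0.7622 W.
That is 2.255% of the incident intensity.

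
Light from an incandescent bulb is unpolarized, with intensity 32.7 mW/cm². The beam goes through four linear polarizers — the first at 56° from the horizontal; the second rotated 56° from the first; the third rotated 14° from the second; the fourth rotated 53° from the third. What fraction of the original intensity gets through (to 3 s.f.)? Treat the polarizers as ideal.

Unpolarized light through the first polarizer → I₁ = 32.7 mW/cm²/2 = 16.35 mW/cm², polarized at 56°.
I₂ = I₁ · cos²(56°) = 16.35 · 0.3127 = 5.113 mW/cm².
I₃ = I₂ · cos²(14°) = 5.113 · 0.9415 = 4.813 mW/cm².
I₄ = I₃ · cos²(53°) = 4.813 · 0.3622 = 1.743 mW/cm².
Transmitted fraction = 0.05331.

I/I₀ ≈ 0.0533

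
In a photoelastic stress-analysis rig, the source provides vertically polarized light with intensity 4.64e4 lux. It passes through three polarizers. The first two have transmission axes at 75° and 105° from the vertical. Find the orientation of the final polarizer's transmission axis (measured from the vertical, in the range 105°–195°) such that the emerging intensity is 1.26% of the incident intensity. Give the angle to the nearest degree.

θ ≈ 165°

I₁ = I₀ cos²(75° − 0°) = I₀ cos²(75°) = 0.06699 I₀.
I₂ = I₁ cos²(105° − 75°) = 0.06699 I₀ · cos²(30°) = 0.05024 I₀.
Need I₃/I₀ = 0.0126, so cos²(θ − 105°) = 0.0126 / 0.05024 = 0.2508.
θ − 105° = arccos(√0.2508) = 59.9°, giving θ ≈ 105 + 59.9 = 164.9°.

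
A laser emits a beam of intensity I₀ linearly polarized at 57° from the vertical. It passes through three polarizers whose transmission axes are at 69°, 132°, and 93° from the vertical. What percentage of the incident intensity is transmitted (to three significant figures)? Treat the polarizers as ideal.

≈ 11.9%

I₁ = I₀ cos²(69° − 57°) = I₀ cos²(12°) = 0.9568 I₀.
I₂ = I₁ cos²(132° − 69°) = 0.9568 I₀ · cos²(63°) = 0.1972 I₀.
I₃ = I₂ cos²(93° − 132°) = 0.1972 I₀ · cos²(39°) = 0.1191 I₀.
That is 11.91% of the incident intensity.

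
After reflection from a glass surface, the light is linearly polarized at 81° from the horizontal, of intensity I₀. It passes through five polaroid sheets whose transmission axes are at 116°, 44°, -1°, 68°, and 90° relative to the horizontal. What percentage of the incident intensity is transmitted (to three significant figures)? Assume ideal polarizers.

≈ 0.354%

By Malus's law, I₁ = I₀ cos²(116° − 81°) = I₀ cos²(35°) = 0.671 I₀.
I₂ = I₁ cos²(44° − 116°) = 0.671 I₀ · cos²(72°) = 0.06408 I₀.
I₃ = I₂ cos²(-1° − 44°) = 0.06408 I₀ · cos²(45°) = 0.03204 I₀.
I₄ = I₃ cos²(68° + 1°) = 0.03204 I₀ · cos²(69°) = 0.004115 I₀.
I₅ = I₄ cos²(90° − 68°) = 0.004115 I₀ · cos²(22°) = 0.003537 I₀.
That is 0.3537% of the incident intensity.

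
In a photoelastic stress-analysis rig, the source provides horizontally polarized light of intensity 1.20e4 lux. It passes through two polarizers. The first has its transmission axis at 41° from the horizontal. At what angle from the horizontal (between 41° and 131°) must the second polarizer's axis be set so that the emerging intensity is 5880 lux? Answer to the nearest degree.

I₁ = I₀ cos²(41° − 0°) = I₀ cos²(41°) = 0.5696 I₀.
Target fraction: 5880 / 1.20e4 lux = 0.49 of I₀.
Need I₂/I₀ = 0.49, so cos²(θ − 41°) = 0.49 / 0.5696 = 0.8603.
θ − 41° = arccos(√0.8603) = 22.0°, giving θ ≈ 41 + 22.0 = 63.0°.

θ ≈ 63°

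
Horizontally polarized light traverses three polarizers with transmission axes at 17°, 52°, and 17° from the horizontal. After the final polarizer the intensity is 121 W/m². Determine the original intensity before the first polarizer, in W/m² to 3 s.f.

I₀ ≈ 294 W/m²

By Malus's law, I₁ = I₀ cos²(17° − 0°) = I₀ cos²(17°) = 0.9145 I₀.
I₂ = I₁ cos²(52° − 17°) = 0.9145 I₀ · cos²(35°) = 0.6137 I₀.
I₃ = I₂ cos²(17° − 52°) = 0.6137 I₀ · cos²(35°) = 0.4118 I₀.
So 121 W/m² = 0.4118 I₀, giving I₀ = 121/0.4118 = 293.9 W/m².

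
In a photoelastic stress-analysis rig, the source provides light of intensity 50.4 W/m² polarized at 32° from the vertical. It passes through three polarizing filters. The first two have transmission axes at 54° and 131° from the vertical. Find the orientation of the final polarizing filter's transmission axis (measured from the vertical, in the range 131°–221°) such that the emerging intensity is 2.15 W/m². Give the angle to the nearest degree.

I₁ = I₀ cos²(54° − 32°) = I₀ cos²(22°) = 0.8597 I₀.
I₂ = I₁ cos²(131° − 54°) = 0.8597 I₀ · cos²(77°) = 0.0435 I₀.
Target fraction: 2.15 / 50.4 W/m² = 0.04266 of I₀.
Need I₃/I₀ = 0.04266, so cos²(θ − 131°) = 0.04266 / 0.0435 = 0.9806.
θ − 131° = arccos(√0.9806) = 8.0°, giving θ ≈ 131 + 8.0 = 139.0°.

θ ≈ 139°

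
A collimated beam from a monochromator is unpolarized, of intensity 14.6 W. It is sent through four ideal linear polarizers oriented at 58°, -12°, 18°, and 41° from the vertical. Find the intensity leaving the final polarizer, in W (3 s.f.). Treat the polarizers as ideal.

I ≈ 0.543 W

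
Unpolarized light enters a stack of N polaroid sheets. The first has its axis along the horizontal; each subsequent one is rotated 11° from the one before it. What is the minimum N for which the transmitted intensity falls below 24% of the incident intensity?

N = 21

First polarizer halves the unpolarized light: factor 1/2.
Each further stage multiplies by cos²(11°) = 0.9636.
After N polarizers: T = 0.5·0.9636^(N−1). Require T < 0.24 ⇒ N−1 > ln(0.24/0.5)/ln(0.9636) = 19.79, so N−1 ≥ 20 and N = 21.
Check: N=21 gives T = 0.2381 < 0.24; N=20 gives T = 0.2471.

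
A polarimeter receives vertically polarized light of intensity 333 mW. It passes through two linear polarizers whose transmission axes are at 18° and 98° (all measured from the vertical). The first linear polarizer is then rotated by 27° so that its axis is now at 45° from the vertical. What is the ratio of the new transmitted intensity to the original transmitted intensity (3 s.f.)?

Before rotation:
By Malus's law, I₁ = I₀ cos²(18° − 0°) = I₀ cos²(18°) = 0.9045 I₀.
I₂ = I₁ cos²(98° − 18°) = 0.9045 I₀ · cos²(80°) = 0.02727 I₀.
After rotation:
I₁ = I₀ cos²(45° − 0°) = I₀ cos²(45°) = 0.5 I₀.
I₂ = I₁ cos²(98° − 45°) = 0.5 I₀ · cos²(53°) = 0.1811 I₀.
Ratio = 0.1811 / 0.02727 = 6.64.

I_new/I_old ≈ 6.64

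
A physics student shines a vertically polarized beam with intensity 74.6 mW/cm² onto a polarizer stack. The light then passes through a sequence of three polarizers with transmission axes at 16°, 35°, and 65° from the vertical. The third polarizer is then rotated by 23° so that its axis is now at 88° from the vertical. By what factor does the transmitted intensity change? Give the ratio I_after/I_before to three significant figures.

I_new/I_old ≈ 0.483

Before rotation:
By Malus's law, I₁ = I₀ cos²(16° − 0°) = I₀ cos²(16°) = 0.924 I₀.
I₂ = I₁ cos²(35° − 16°) = 0.924 I₀ · cos²(19°) = 0.8261 I₀.
I₃ = I₂ cos²(65° − 35°) = 0.8261 I₀ · cos²(30°) = 0.6196 I₀.
After rotation:
I₁ = I₀ cos²(16° − 0°) = I₀ cos²(16°) = 0.924 I₀.
I₂ = I₁ cos²(35° − 16°) = 0.924 I₀ · cos²(19°) = 0.8261 I₀.
I₃ = I₂ cos²(88° − 35°) = 0.8261 I₀ · cos²(53°) = 0.2992 I₀.
Ratio = 0.2992 / 0.6196 = 0.4829.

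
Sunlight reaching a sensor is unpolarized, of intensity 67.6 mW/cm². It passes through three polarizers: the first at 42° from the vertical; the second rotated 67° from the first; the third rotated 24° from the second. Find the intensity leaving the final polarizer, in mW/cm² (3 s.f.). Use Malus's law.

I ≈ 4.31 mW/cm²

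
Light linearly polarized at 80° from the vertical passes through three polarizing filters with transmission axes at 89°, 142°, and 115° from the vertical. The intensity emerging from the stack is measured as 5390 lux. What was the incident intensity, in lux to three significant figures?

By Malus's law, I₁ = I₀ cos²(89° − 80°) = I₀ cos²(9°) = 0.9755 I₀.
I₂ = I₁ cos²(142° − 89°) = 0.9755 I₀ · cos²(53°) = 0.3533 I₀.
I₃ = I₂ cos²(115° − 142°) = 0.3533 I₀ · cos²(27°) = 0.2805 I₀.
So 5390 lux = 0.2805 I₀, giving I₀ = 5390/0.2805 = 1.922e+04 lux.

I₀ ≈ 1.92e4 lux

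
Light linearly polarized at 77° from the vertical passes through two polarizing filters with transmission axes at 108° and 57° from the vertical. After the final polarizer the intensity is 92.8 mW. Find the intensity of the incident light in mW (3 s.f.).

I₀ ≈ 319 mW

I₁ = I₀ cos²(108° − 77°) = I₀ cos²(31°) = 0.7347 I₀.
I₂ = I₁ cos²(57° − 108°) = 0.7347 I₀ · cos²(51°) = 0.291 I₀.
So 92.8 mW = 0.291 I₀, giving I₀ = 92.8/0.291 = 318.9 mW.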